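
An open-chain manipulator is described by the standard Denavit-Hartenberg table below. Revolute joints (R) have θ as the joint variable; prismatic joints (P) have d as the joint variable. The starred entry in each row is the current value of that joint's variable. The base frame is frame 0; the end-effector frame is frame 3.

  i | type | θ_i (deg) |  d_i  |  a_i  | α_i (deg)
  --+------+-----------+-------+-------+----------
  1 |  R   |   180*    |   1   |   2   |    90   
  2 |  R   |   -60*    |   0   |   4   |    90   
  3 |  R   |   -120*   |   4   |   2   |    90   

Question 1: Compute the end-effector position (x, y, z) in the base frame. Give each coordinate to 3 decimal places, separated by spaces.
-0.036 -1.732 -3.598

after link 1: o_1 = (-2.0000, 0.0000, 1.0000)
after link 2: o_2 = (-4.0000, 0.0000, -2.4641)
after link 3: o_3 = (-0.0359, -1.7321, -3.5981)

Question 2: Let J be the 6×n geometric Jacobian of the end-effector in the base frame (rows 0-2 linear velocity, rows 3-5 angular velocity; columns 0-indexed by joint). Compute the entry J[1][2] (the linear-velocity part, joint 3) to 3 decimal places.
-1.000

axis z_2 = (0.8660,-0.0000,-0.5000); lever o_n−o_2 = (3.9641,-1.7321,-1.1340)
cross product → J_v[:, 2] = (-0.8660,-1.0000,-1.5000)
J_ω[:, 2] = z_2
entry J[1][2] = -1.0000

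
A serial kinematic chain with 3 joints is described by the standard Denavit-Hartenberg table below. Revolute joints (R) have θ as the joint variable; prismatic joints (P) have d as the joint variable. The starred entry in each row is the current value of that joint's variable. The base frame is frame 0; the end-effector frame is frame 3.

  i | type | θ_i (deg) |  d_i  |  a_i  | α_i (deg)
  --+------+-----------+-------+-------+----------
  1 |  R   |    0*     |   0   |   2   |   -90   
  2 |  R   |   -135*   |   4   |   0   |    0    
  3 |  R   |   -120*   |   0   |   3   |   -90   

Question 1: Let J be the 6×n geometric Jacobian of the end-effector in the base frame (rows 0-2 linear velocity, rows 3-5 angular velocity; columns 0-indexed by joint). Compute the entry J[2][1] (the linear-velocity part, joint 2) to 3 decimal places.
0.776

axis z_1 = (0.0000,1.0000,0.0000); lever o_n−o_1 = (-0.7765,4.0000,-2.8978)
cross product → J_v[:, 1] = (-2.8978,-0.0000,0.7765)
J_ω[:, 1] = z_1
entry J[2][1] = 0.7765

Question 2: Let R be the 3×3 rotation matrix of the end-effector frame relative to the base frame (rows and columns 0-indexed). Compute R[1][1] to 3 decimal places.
-1.000

End-effector y-axis (col 1 of R) = (-0.0000,-1.0000,-0.0000)
R[1][1] = -1.0000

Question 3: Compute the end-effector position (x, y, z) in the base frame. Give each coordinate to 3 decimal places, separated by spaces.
after link 1: o_1 = (2.0000, 0.0000, 0.0000)
after link 2: o_2 = (2.0000, 4.0000, 0.0000)
after link 3: o_3 = (1.2235, 4.0000, -2.8978)

1.224 4.000 -2.898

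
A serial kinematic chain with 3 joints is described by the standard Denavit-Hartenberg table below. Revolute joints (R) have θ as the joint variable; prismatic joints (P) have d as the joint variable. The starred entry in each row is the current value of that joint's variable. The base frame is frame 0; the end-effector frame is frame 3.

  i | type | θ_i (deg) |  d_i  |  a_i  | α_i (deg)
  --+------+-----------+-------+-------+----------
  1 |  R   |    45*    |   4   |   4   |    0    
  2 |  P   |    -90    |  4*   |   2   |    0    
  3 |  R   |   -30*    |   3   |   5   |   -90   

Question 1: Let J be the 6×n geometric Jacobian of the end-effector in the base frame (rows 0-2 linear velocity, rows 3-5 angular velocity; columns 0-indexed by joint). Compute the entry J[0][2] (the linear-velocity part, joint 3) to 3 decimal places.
axis z_2 = (0.0000,0.0000,1.0000); lever o_n−o_2 = (1.2941,-4.8296,3.0000)
cross product → J_v[:, 2] = (4.8296,1.2941,-0.0000)
J_ω[:, 2] = z_2
entry J[0][2] = 4.8296

4.830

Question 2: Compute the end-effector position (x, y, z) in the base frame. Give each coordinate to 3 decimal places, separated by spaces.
5.537 -3.415 11.000

after link 1: o_1 = (2.8284, 2.8284, 4.0000)
after link 2: o_2 = (4.2426, 1.4142, 8.0000)
after link 3: o_3 = (5.5367, -3.4154, 11.0000)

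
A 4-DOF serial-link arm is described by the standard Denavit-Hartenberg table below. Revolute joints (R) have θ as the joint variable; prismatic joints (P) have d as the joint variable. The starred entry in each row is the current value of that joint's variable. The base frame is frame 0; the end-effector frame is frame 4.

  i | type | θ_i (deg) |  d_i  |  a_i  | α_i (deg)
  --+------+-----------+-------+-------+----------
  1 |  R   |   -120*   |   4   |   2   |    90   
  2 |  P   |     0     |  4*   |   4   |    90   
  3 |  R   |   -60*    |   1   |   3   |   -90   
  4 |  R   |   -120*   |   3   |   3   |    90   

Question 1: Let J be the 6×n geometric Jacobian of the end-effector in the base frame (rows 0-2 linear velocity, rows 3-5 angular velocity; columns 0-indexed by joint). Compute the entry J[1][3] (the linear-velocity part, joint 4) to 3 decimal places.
-2.250

axis z_3 = (-0.8660,-0.5000,0.0000); lever o_n−o_3 = (-3.3481,-0.2010,-2.5981)
cross product → J_v[:, 3] = (1.2990,-2.2500,-1.5000)
J_ω[:, 3] = z_3
entry J[1][3] = -2.2500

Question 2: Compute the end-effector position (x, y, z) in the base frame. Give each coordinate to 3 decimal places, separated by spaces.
-8.312 -5.995 0.402

after link 1: o_1 = (-1.0000, -1.7321, 4.0000)
after link 2: o_2 = (-6.4641, -3.1962, 4.0000)
after link 3: o_3 = (-4.9641, -5.7942, 3.0000)
after link 4: o_4 = (-8.3122, -5.9952, 0.4019)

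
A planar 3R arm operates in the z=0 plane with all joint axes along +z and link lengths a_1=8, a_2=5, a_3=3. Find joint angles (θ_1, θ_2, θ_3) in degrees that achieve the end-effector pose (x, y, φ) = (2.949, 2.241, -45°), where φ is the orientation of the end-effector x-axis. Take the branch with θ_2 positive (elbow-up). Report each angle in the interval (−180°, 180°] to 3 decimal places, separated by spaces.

wrist centre = target − a_3·(cos φ, sin φ) = (0.8277, 4.3623)
cos θ_2 = (19.7149−8²−5²)/(2·8·5) = -0.8661; θ_2 = 150.0044° (elbow-up)
β = atan2(4.3623,0.8277) = 79.2568°; ψ = atan2(2.4997,3.6697) = 34.2614°
θ_1 = β − ψ = 44.9953°
θ_3 = φ − θ_1 − θ_2 = 120.0003° (wrapped to (-180°,180°])

44.995 150.004 120.000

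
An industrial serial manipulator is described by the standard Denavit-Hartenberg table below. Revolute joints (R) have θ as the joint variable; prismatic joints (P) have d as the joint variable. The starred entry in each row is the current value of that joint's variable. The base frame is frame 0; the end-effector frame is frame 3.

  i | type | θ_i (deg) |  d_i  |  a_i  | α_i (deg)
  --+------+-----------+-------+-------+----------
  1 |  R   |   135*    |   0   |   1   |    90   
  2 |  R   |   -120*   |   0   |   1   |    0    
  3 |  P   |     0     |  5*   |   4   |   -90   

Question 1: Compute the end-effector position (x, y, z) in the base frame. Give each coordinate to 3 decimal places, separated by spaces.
4.596 2.475 -4.330

after link 1: o_1 = (-0.7071, 0.7071, 0.0000)
after link 2: o_2 = (-0.3536, 0.3536, -0.8660)
after link 3: o_3 = (4.5962, 2.4749, -4.3301)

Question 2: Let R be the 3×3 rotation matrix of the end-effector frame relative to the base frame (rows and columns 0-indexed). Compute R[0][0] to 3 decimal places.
End-effector x-axis (col 0 of R) = (0.3536,-0.3536,-0.8660)
R[0][0] = 0.3536

0.354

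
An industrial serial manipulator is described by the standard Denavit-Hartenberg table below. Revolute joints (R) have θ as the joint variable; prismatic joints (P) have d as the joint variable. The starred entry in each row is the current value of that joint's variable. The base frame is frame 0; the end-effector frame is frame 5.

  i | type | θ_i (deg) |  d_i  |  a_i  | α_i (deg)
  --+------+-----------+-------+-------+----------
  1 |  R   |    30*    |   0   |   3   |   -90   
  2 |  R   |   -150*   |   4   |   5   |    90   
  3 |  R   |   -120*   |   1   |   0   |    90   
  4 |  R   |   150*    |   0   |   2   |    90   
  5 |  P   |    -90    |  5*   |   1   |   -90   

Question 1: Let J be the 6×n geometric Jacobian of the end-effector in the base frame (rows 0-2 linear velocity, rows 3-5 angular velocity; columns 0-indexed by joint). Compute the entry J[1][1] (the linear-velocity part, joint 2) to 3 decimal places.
-1.371

axis z_1 = (-0.5000,0.8660,0.0000); lever o_n−o_1 = (-8.2700,-1.5012,-2.7410)
cross product → J_v[:, 1] = (-2.3738,-1.3705,7.9127)
J_ω[:, 1] = z_1
entry J[1][1] = -1.3705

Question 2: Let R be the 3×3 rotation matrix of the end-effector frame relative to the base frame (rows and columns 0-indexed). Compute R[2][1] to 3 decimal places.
0.875

End-effector y-axis (col 1 of R) = (-0.0290,0.4833,0.8750)
R[2][1] = 0.8750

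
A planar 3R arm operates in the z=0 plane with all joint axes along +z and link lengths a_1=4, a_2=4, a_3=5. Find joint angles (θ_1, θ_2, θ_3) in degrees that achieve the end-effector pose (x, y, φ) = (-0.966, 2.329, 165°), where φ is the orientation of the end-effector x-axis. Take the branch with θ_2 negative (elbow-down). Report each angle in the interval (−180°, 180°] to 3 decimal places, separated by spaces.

74.997 -120.003 -149.994

wrist centre = target − a_3·(cos φ, sin φ) = (3.8636, 1.0349)
cos θ_2 = (15.9987−4²−4²)/(2·4·4) = -0.5000; θ_2 = -120.0028° (elbow-down)
β = atan2(1.0349,3.8636) = 14.9951°; ψ = atan2(-3.4640,1.9998) = -60.0014°
θ_1 = β − ψ = 74.9965°
θ_3 = φ − θ_1 − θ_2 = -149.9937° (wrapped to (-180°,180°])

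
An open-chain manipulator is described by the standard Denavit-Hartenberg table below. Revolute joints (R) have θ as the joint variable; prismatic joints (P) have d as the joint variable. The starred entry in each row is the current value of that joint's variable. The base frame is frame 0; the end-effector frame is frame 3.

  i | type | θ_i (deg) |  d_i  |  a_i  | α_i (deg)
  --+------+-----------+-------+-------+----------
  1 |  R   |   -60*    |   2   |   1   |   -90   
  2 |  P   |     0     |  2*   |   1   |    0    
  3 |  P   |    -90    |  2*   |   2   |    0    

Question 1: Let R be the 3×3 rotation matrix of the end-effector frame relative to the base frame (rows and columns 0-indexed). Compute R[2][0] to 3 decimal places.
End-effector x-axis (col 0 of R) = (-0.0000,-0.0000,1.0000)
R[2][0] = 1.0000

1.000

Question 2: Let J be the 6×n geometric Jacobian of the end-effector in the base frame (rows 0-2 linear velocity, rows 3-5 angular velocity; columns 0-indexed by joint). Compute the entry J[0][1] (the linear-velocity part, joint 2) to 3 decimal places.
prismatic axis z_1 = (0.8660,0.5000,0.0000)
J_v[:, 1] = z_1; J_ω[:, 1] = (0,0,0)
entry J[0][1] = 0.8660

0.866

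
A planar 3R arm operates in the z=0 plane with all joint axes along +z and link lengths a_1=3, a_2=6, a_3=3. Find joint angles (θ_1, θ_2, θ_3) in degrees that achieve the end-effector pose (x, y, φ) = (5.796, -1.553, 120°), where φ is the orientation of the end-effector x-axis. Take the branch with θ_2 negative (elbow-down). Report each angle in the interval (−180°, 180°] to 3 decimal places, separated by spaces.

wrist centre = target − a_3·(cos φ, sin φ) = (7.2960, -4.1511)
cos θ_2 = (70.4630−3²−6²)/(2·3·6) = 0.7073; θ_2 = -44.9838° (elbow-down)
β = atan2(-4.1511,7.2960) = -29.6378°; ψ = atan2(-4.2414,7.2438) = -30.3500°
θ_1 = β − ψ = 0.7122°
θ_3 = φ − θ_1 − θ_2 = 164.2716° (wrapped to (-180°,180°])

0.712 -44.984 164.272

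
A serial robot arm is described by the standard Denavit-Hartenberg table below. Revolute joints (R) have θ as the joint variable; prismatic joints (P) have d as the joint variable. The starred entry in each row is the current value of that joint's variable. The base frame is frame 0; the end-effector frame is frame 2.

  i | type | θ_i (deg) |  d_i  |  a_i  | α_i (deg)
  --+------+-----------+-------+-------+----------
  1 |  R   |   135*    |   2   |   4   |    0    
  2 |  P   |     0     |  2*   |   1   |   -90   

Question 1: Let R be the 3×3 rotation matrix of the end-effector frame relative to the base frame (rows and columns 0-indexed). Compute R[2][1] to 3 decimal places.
End-effector y-axis (col 1 of R) = (-0.0000,-0.0000,-1.0000)
R[2][1] = -1.0000

-1.000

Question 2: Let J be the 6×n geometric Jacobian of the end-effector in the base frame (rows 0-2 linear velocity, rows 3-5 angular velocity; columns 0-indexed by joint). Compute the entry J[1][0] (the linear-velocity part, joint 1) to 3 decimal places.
axis z_0 = ẑ; lever o_n−o_0 = (-3.5355,3.5355,4.0000)
cross product → J_v[:, 0] = (-3.5355,-3.5355,0.0000)
J_ω[:, 0] = z_0
entry J[1][0] = -3.5355

-3.536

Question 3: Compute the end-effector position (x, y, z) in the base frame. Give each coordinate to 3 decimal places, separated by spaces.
after link 1: o_1 = (-2.8284, 2.8284, 2.0000)
after link 2: o_2 = (-3.5355, 3.5355, 4.0000)

-3.536 3.536 4.000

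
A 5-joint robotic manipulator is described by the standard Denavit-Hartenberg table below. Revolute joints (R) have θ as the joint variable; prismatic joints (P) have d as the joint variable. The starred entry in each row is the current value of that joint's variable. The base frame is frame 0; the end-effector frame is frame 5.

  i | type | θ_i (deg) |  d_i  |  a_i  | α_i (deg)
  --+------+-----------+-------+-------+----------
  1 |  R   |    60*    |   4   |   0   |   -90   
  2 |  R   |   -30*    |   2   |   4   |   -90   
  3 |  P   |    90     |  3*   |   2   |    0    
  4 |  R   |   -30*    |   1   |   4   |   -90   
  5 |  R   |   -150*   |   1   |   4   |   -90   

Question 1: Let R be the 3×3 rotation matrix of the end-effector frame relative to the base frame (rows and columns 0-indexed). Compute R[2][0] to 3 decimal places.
End-effector x-axis (col 0 of R) = (-0.7120,0.2667,-0.6495)
R[2][0] = -0.6495

-0.650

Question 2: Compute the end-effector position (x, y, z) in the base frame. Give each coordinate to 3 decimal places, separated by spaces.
3.808 4.667 0.505

after link 1: o_1 = (0.0000, 0.0000, 4.0000)
after link 2: o_2 = (0.0000, 4.0000, 6.0000)
after link 3: o_3 = (2.4821, 4.2990, 3.4019)
after link 4: o_4 = (6.5981, 4.5000, 3.5359)
after link 5: o_5 = (3.8080, 4.6675, 0.5048)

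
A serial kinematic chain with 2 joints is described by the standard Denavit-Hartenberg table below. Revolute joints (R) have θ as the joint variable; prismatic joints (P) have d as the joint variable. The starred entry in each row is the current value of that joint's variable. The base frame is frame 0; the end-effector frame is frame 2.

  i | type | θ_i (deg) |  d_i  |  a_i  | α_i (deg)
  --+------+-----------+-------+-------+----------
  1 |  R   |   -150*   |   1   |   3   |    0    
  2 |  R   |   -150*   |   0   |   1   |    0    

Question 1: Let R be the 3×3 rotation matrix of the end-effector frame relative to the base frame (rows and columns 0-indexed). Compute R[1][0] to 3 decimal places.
End-effector x-axis (col 0 of R) = (0.5000,0.8660,0.0000)
R[1][0] = 0.8660

0.866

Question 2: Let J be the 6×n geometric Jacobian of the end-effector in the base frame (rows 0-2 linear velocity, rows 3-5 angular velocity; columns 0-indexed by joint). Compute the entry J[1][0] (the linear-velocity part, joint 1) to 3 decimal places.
-2.098

axis z_0 = ẑ; lever o_n−o_0 = (-2.0981,-0.6340,1.0000)
cross product → J_v[:, 0] = (0.6340,-2.0981,0.0000)
J_ω[:, 0] = z_0
entry J[1][0] = -2.0981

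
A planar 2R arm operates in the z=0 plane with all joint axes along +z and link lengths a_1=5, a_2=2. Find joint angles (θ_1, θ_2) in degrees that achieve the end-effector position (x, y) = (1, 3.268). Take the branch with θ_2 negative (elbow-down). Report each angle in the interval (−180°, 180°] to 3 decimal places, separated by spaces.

90.001 -149.998

cos θ_2 = (11.6798−5²−2²)/(2·5·2) = -0.8660; θ_2 = -149.9981° (elbow-down)
β = atan2(3.2680,1.0000) = 72.9860°; ψ = atan2(-1.0001,3.2680) = -17.0150°
θ_1 = β − ψ = 90.0010°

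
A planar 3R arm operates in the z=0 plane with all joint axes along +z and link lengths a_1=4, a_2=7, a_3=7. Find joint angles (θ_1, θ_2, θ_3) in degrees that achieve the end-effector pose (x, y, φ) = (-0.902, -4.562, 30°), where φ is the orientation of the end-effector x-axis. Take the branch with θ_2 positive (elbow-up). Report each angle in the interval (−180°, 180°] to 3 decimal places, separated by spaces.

-150.003 30.004 150.000

wrist centre = target − a_3·(cos φ, sin φ) = (-6.9642, -8.0620)
cos θ_2 = (113.4956−4²−7²)/(2·4·7) = 0.8660; θ_2 = 30.0037° (elbow-up)
β = atan2(-8.0620,-6.9642) = -130.8214°; ψ = atan2(3.5004,10.0620) = 19.1820°
θ_1 = β − ψ = -150.0033°
θ_3 = φ − θ_1 − θ_2 = 149.9996° (wrapped to (-180°,180°])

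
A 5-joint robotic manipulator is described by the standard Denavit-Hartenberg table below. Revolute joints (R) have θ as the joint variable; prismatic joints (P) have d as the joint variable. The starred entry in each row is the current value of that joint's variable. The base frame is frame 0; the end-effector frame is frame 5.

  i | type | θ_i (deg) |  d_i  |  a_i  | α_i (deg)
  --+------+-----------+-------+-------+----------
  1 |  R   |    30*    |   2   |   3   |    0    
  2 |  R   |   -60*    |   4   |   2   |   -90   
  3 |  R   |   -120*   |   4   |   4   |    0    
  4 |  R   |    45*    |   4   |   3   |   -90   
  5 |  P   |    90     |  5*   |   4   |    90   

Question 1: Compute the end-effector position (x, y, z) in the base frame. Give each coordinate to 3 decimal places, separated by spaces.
after link 1: o_1 = (2.5981, 1.5000, 2.0000)
after link 2: o_2 = (4.3301, 0.5000, 6.0000)
after link 3: o_3 = (4.5981, 4.9641, 9.4641)
after link 4: o_4 = (7.2705, 8.0400, 12.3619)
after link 5: o_5 = (9.4531, 2.1611, 11.0678)

9.453 2.161 11.068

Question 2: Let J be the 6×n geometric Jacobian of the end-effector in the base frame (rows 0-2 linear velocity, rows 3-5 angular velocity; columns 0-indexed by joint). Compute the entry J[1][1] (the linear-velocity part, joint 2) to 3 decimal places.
axis z_1 = (0.0000,0.0000,1.0000); lever o_n−o_1 = (6.8550,0.6611,9.0678)
cross product → J_v[:, 1] = (-0.6611,6.8550,0.0000)
J_ω[:, 1] = z_1
entry J[1][1] = 6.8550

6.855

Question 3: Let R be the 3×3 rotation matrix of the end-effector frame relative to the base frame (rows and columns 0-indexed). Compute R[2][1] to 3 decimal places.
-0.259

End-effector y-axis (col 1 of R) = (0.8365,-0.4830,-0.2588)
R[2][1] = -0.2588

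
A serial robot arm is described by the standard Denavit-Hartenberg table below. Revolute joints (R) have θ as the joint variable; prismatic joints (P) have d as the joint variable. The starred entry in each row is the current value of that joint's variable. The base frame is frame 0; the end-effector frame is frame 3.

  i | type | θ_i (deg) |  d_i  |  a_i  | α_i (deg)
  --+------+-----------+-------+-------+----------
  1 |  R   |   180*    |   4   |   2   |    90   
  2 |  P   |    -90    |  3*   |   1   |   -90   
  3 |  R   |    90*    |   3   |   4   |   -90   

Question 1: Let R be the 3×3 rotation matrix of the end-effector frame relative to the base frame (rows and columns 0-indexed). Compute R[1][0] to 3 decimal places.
-1.000

End-effector x-axis (col 0 of R) = (-0.0000,-1.0000,-0.0000)
R[1][0] = -1.0000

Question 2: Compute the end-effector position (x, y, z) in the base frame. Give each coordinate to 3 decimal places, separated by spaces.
-5.000 -1.000 3.000

after link 1: o_1 = (-2.0000, 0.0000, 4.0000)
after link 2: o_2 = (-2.0000, 3.0000, 3.0000)
after link 3: o_3 = (-5.0000, -1.0000, 3.0000)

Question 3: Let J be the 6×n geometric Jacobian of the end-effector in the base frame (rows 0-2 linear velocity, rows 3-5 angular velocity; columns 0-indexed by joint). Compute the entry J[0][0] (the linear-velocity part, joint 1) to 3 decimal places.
axis z_0 = ẑ; lever o_n−o_0 = (-5.0000,-1.0000,3.0000)
cross product → J_v[:, 0] = (1.0000,-5.0000,0.0000)
J_ω[:, 0] = z_0
entry J[0][0] = 1.0000

1.000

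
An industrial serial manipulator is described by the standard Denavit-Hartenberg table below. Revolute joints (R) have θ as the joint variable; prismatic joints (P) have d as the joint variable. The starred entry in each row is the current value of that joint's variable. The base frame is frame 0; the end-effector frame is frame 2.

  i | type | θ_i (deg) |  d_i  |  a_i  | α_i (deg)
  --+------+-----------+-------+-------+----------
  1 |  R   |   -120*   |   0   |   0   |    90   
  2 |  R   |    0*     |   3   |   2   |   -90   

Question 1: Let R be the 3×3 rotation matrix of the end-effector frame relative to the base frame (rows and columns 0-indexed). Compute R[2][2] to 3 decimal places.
1.000

End-effector z-axis (col 2 of R) = (0.0000,0.0000,1.0000)
R[2][2] = 1.0000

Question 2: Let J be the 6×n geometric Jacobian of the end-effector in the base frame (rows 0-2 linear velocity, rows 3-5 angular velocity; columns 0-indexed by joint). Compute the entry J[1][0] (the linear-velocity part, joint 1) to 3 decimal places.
-3.598

axis z_0 = ẑ; lever o_n−o_0 = (-3.5981,-0.2321,0.0000)
cross product → J_v[:, 0] = (0.2321,-3.5981,0.0000)
J_ω[:, 0] = z_0
entry J[1][0] = -3.5981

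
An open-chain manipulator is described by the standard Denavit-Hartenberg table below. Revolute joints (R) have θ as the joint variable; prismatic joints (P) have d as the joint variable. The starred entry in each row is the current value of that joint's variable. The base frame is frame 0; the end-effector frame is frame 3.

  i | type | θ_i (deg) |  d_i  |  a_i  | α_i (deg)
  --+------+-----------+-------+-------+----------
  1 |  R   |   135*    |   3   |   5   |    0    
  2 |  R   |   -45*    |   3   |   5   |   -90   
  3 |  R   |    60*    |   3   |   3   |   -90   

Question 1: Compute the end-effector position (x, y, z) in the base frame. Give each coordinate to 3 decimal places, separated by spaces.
after link 1: o_1 = (-3.5355, 3.5355, 3.0000)
after link 2: o_2 = (-3.5355, 8.5355, 6.0000)
after link 3: o_3 = (-6.5355, 10.0355, 3.4019)

-6.536 10.036 3.402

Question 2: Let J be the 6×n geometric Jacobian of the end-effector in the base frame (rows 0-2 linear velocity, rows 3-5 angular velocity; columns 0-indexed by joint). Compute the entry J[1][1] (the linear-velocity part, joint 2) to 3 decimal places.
-3.000

axis z_1 = (0.0000,0.0000,1.0000); lever o_n−o_1 = (-3.0000,6.5000,0.4019)
cross product → J_v[:, 1] = (-6.5000,-3.0000,0.0000)
J_ω[:, 1] = z_1
entry J[1][1] = -3.0000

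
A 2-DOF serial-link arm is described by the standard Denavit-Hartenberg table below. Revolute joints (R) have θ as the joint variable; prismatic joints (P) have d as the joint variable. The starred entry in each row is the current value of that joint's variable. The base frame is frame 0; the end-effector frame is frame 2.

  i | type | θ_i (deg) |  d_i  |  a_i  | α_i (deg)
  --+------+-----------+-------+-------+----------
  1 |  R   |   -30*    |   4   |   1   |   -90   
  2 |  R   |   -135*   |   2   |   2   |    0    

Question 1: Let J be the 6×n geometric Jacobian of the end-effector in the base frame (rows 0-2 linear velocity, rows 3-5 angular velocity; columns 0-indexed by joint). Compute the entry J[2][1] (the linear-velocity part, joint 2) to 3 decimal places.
axis z_1 = (0.5000,0.8660,0.0000); lever o_n−o_1 = (-0.2247,2.4392,1.4142)
cross product → J_v[:, 1] = (1.2247,-0.7071,1.4142)
J_ω[:, 1] = z_1
entry J[2][1] = 1.4142

1.414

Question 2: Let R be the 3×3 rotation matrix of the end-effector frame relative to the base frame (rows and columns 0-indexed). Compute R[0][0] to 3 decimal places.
End-effector x-axis (col 0 of R) = (-0.6124,0.3536,0.7071)
R[0][0] = -0.6124

-0.612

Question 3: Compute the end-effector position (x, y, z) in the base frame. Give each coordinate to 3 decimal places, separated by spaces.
0.641 1.939 5.414

after link 1: o_1 = (0.8660, -0.5000, 4.0000)
after link 2: o_2 = (0.6413, 1.9392, 5.4142)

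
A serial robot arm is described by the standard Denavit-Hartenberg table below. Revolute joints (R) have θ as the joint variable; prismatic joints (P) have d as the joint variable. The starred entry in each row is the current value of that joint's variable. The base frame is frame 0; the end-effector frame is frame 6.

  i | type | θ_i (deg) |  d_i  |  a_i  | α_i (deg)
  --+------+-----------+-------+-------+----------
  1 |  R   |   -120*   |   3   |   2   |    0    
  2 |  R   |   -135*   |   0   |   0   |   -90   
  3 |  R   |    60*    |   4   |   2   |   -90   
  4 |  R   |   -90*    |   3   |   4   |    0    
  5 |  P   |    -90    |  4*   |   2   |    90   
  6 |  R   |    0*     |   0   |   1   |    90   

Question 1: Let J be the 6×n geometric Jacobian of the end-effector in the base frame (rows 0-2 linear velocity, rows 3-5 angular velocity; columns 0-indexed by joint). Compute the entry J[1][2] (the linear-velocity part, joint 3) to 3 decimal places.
-2.544

axis z_2 = (-0.9659,-0.2588,0.0000); lever o_n−o_2 = (-6.0290,-8.4091,-2.6340)
cross product → J_v[:, 2] = (0.6817,-2.5442,6.5622)
J_ω[:, 2] = z_2
entry J[1][2] = -2.5442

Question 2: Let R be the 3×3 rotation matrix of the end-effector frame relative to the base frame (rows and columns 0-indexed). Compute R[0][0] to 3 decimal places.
0.129

End-effector x-axis (col 0 of R) = (0.1294,-0.4830,0.8660)
R[0][0] = 0.1294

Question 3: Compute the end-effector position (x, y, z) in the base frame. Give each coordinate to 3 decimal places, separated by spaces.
after link 1: o_1 = (-1.0000, -1.7321, 3.0000)
after link 2: o_2 = (-1.0000, -1.7321, 3.0000)
after link 3: o_3 = (-5.1225, -1.8014, 1.2679)
after link 4: o_4 = (-8.3138, -5.3462, -0.2321)
after link 5: o_5 = (-7.1584, -9.6582, -0.5000)
after link 6: o_6 = (-7.0290, -10.1412, 0.3660)

-7.029 -10.141 0.366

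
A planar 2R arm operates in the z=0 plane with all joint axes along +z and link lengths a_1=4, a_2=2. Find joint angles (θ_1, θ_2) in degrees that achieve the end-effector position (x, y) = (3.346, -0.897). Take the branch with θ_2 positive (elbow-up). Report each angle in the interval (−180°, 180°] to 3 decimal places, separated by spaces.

cos θ_2 = (12.0003−4²−2²)/(2·4·2) = -0.5000; θ_2 = 119.9987° (elbow-up)
β = atan2(-0.8970,3.3460) = -15.0071°; ψ = atan2(1.7321,3.0000) = 30.0000°
θ_1 = β − ψ = -45.0071°

-45.007 119.999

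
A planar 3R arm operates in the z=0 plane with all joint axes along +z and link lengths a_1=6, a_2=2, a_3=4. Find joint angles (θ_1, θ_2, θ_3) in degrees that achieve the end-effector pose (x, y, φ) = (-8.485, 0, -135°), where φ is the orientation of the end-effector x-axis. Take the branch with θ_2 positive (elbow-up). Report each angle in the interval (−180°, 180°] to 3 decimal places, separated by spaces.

wrist centre = target − a_3·(cos φ, sin φ) = (-5.6566, 2.8284)
cos θ_2 = (39.9968−6²−2²)/(2·6·2) = -0.0001; θ_2 = 90.0076° (elbow-up)
β = atan2(2.8284,-5.6566) = 153.4338°; ψ = atan2(2.0000,5.9997) = 18.4357°
θ_1 = β − ψ = 134.9981°
θ_3 = φ − θ_1 − θ_2 = -0.0057° (wrapped to (-180°,180°])

134.998 90.008 -0.006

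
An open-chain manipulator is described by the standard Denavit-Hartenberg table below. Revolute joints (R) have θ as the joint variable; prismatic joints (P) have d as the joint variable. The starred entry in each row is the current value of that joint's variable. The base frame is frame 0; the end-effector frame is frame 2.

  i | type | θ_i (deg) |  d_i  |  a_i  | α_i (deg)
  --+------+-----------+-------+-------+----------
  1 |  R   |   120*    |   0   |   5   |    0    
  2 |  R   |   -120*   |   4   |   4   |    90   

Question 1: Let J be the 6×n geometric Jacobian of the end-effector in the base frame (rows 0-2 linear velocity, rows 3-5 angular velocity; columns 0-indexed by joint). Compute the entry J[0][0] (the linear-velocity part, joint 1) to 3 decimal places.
-4.330

axis z_0 = ẑ; lever o_n−o_0 = (1.5000,4.3301,4.0000)
cross product → J_v[:, 0] = (-4.3301,1.5000,0.0000)
J_ω[:, 0] = z_0
entry J[0][0] = -4.3301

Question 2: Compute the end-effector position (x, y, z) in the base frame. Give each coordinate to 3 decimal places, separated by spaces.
1.500 4.330 4.000

after link 1: o_1 = (-2.5000, 4.3301, 0.0000)
after link 2: o_2 = (1.5000, 4.3301, 4.0000)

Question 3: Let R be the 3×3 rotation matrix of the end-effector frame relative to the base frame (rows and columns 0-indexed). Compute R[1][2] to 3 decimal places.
End-effector z-axis (col 2 of R) = (0.0000,-1.0000,0.0000)
R[1][2] = -1.0000

-1.000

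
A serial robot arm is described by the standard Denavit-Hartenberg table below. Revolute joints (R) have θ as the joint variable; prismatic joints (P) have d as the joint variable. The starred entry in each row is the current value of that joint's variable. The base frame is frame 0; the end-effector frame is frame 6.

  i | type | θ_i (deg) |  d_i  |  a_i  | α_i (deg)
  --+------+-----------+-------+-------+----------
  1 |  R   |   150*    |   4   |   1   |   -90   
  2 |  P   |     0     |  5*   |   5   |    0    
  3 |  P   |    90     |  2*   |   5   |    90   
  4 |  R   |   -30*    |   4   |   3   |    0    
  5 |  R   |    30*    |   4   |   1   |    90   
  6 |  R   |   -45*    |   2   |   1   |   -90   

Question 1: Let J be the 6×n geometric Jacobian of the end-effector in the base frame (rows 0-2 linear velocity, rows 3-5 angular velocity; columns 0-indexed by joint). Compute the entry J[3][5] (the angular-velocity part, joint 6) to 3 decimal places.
axis z_5 = (0.5000,0.8660,-0.0000); lever o_n−o_5 = (1.6124,1.3785,-0.7071)
cross product → J_v[:, 5] = (-0.6124,0.3536,-0.7071)
J_ω[:, 5] = z_5
entry J[3][5] = 0.5000

0.500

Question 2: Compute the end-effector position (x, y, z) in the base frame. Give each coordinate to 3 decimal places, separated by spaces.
-13.262 3.615 -5.305

after link 1: o_1 = (-0.8660, 0.5000, 4.0000)
after link 2: o_2 = (-7.6962, -1.3301, 4.0000)
after link 3: o_3 = (-8.6962, -3.0622, -1.0000)
after link 4: o_4 = (-11.4103, 0.2369, -3.5981)
after link 5: o_5 = (-14.8744, 2.2369, -4.5981)
after link 6: o_6 = (-13.2620, 3.6154, -5.3052)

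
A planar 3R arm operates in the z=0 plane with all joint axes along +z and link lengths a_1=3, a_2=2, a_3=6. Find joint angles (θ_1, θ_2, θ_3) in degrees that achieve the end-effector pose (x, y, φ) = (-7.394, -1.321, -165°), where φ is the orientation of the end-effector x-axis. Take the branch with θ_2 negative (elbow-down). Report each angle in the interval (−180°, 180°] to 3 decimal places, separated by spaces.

wrist centre = target − a_3·(cos φ, sin φ) = (-1.5984, 0.2319)
cos θ_2 = (2.6088−3²−2²)/(2·3·2) = -0.8659; θ_2 = -149.9893° (elbow-down)
β = atan2(0.2319,-1.5984) = 171.7447°; ψ = atan2(-1.0003,1.2681) = -38.2668°
θ_1 = β − ψ = 210.0116°
θ_3 = φ − θ_1 − θ_2 = 134.9778° (wrapped to (-180°,180°])

-149.988 -149.989 134.978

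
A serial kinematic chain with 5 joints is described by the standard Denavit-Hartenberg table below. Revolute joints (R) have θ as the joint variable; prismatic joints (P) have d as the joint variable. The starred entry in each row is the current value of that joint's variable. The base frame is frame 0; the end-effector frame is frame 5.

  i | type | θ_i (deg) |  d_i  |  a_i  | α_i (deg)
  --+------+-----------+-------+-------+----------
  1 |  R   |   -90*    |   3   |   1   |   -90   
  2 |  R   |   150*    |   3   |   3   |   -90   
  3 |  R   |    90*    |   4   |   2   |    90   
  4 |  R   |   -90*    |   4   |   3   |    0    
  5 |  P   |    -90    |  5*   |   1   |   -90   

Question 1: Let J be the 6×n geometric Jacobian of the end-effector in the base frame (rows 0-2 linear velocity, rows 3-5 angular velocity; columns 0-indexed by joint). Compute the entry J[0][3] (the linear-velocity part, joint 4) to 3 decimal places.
axis z_3 = (0.0000,0.8660,-0.5000); lever o_n−o_3 = (1.0000,6.2942,-7.0981)
cross product → J_v[:, 3] = (-3.0000,-0.5000,-0.8660)
J_ω[:, 3] = z_3
entry J[0][3] = -3.0000

-3.000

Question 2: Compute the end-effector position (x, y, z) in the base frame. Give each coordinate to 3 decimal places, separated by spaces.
2.000 9.892 -2.134

after link 1: o_1 = (0.0000, -1.0000, 3.0000)
after link 2: o_2 = (3.0000, 1.5981, 1.5000)
after link 3: o_3 = (1.0000, 3.5981, 4.9641)
after link 4: o_4 = (1.0000, 5.5622, 0.3660)
after link 5: o_5 = (2.0000, 9.8923, -2.1340)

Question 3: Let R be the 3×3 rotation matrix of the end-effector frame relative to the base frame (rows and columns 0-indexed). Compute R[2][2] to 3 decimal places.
End-effector z-axis (col 2 of R) = (-0.0000,-0.5000,-0.8660)
R[2][2] = -0.8660

-0.866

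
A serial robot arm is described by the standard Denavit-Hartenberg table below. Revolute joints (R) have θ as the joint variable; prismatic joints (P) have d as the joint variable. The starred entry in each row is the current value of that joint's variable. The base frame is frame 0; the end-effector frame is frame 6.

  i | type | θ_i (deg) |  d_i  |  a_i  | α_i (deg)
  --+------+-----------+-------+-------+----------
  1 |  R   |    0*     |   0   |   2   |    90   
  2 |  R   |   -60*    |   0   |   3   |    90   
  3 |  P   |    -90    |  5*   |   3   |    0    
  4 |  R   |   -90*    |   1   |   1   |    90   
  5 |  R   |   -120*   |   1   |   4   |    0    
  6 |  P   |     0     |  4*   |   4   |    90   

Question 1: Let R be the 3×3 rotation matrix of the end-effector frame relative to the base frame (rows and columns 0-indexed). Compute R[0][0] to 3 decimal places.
1.000

End-effector x-axis (col 0 of R) = (1.0000,-0.0000,0.0000)
R[0][0] = 1.0000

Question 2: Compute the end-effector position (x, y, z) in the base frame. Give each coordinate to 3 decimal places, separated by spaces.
after link 1: o_1 = (2.0000, 0.0000, 0.0000)
after link 2: o_2 = (3.5000, -0.0000, -2.5981)
after link 3: o_3 = (-0.8301, 3.0000, -5.0981)
after link 4: o_4 = (-2.1962, 3.0000, -4.7321)
after link 5: o_5 = (1.8038, 2.0000, -4.7321)
after link 6: o_6 = (5.8038, -2.0000, -4.7321)

5.804 -2.000 -4.732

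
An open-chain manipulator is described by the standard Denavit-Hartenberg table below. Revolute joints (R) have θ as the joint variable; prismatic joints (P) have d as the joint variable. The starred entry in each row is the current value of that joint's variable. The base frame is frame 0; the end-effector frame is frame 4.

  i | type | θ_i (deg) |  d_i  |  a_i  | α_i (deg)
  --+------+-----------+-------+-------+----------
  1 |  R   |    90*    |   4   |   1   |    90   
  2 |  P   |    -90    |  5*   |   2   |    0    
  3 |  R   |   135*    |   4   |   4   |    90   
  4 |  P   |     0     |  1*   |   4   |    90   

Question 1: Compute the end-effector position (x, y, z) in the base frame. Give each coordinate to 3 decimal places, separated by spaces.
9.000 7.364 6.950

after link 1: o_1 = (0.0000, 1.0000, 4.0000)
after link 2: o_2 = (5.0000, 1.0000, 2.0000)
after link 3: o_3 = (9.0000, 3.8284, 4.8284)
after link 4: o_4 = (9.0000, 7.3640, 6.9497)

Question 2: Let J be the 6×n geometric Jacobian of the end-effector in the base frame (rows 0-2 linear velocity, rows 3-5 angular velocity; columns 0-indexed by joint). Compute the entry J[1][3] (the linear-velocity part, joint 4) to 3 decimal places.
0.707

prismatic axis z_3 = (0.0000,0.7071,-0.7071)
J_v[:, 3] = z_3; J_ω[:, 3] = (0,0,0)
entry J[1][3] = 0.7071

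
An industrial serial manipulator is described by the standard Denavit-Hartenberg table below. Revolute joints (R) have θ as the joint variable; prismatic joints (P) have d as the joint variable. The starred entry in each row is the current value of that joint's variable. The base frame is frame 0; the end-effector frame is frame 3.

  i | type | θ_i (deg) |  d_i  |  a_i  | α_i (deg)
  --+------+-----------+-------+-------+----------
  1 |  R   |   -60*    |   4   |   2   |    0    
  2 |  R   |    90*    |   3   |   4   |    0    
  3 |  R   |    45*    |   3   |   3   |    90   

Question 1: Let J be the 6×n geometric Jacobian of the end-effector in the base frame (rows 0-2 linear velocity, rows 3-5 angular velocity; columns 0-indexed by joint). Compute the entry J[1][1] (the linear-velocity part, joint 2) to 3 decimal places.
4.241

axis z_1 = (0.0000,0.0000,1.0000); lever o_n−o_1 = (4.2406,4.8978,6.0000)
cross product → J_v[:, 1] = (-4.8978,4.2406,0.0000)
J_ω[:, 1] = z_1
entry J[1][1] = 4.2406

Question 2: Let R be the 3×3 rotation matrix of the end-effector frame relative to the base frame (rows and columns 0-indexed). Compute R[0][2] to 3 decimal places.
End-effector z-axis (col 2 of R) = (0.9659,-0.2588,0.0000)
R[0][2] = 0.9659

0.966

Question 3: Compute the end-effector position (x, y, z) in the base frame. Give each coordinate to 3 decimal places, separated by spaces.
5.241 3.166 10.000

after link 1: o_1 = (1.0000, -1.7321, 4.0000)
after link 2: o_2 = (4.4641, 0.2679, 7.0000)
after link 3: o_3 = (5.2406, 3.1657, 10.0000)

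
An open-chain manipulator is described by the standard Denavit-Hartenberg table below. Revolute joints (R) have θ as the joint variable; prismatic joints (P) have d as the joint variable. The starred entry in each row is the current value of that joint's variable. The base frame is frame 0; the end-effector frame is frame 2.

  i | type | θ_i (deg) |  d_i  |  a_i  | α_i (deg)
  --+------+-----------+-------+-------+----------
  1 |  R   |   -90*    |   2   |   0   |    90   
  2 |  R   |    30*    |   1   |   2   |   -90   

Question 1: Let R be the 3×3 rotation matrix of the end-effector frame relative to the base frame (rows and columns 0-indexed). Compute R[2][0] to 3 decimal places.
End-effector x-axis (col 0 of R) = (0.0000,-0.8660,0.5000)
R[2][0] = 0.5000

0.500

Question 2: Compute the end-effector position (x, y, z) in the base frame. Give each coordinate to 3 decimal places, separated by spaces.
-1.000 -1.732 3.000

after link 1: o_1 = (0.0000, 0.0000, 2.0000)
after link 2: o_2 = (-1.0000, -1.7321, 3.0000)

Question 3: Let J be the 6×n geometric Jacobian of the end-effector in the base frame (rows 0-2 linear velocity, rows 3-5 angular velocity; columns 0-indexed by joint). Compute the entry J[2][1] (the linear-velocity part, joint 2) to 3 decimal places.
1.732

axis z_1 = (-1.0000,-0.0000,0.0000); lever o_n−o_1 = (-1.0000,-1.7321,1.0000)
cross product → J_v[:, 1] = (0.0000,1.0000,1.7321)
J_ω[:, 1] = z_1
entry J[2][1] = 1.7321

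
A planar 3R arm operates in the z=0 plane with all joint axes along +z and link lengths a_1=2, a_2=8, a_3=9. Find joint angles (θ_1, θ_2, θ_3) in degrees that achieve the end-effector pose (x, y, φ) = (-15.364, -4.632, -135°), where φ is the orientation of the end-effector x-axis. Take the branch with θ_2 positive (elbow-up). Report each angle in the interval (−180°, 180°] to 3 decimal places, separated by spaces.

120.001 59.999 45.000

wrist centre = target − a_3·(cos φ, sin φ) = (-9.0000, 1.7320)
cos θ_2 = (84.0004−2²−8²)/(2·2·8) = 0.5000; θ_2 = 59.9992° (elbow-up)
β = atan2(1.7320,-9.0000) = 169.1072°; ψ = atan2(6.9281,6.0001) = 49.1059°
θ_1 = β − ψ = 120.0013°
θ_3 = φ − θ_1 − θ_2 = 44.9995° (wrapped to (-180°,180°])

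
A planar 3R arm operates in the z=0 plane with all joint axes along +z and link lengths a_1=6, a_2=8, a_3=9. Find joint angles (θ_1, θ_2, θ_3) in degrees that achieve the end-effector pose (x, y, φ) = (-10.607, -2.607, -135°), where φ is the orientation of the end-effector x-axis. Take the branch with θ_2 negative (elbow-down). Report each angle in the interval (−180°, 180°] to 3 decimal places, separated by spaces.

wrist centre = target − a_3·(cos φ, sin φ) = (-4.2430, 3.7570)
cos θ_2 = (32.1181−6²−8²)/(2·6·8) = -0.7071; θ_2 = -134.9997° (elbow-down)
β = atan2(3.7570,-4.2430) = 138.4770°; ψ = atan2(-5.6569,0.3432) = -86.5284°
θ_1 = β − ψ = 225.0054°
θ_3 = φ − θ_1 − θ_2 = 134.9943° (wrapped to (-180°,180°])

-134.995 -135.000 134.994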